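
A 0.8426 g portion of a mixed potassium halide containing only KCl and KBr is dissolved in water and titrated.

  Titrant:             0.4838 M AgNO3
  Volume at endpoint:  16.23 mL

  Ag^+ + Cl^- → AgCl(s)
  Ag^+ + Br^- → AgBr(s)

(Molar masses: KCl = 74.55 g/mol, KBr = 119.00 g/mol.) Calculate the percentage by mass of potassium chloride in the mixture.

n(AgNO3) = 0.01623 × 0.4838 = 7.852 × 10^-3 mol
Let x = n(KCl), y = n(KBr).
Titrant: 1x + 1y = 7.852 × 10^-3;  mass: 74.55x + 119.00y = 0.8426
Solving, x = 2.065 × 10^-3 mol, y = 5.787 × 10^-3 mol
mass of KCl = 2.065 × 10^-3 × 74.55 = 0.1540 g
% KCl = 0.1540 / 0.8426 × 100 = 18.27 %

18.27 %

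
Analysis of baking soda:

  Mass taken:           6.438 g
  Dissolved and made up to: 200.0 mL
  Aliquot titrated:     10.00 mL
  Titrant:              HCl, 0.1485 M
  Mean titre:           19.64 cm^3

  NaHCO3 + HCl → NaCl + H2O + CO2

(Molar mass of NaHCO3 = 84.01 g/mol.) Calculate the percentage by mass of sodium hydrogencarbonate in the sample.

n(HCl) per titration = 0.01964 × 0.1485 = 2.917 × 10^-3 mol
n(NaHCO3) in each aliquot = 2.917 × 10^-3 mol (1:1 ratio)
n(NaHCO3) in the whole flask = 2.917 × 10^-3 × 200.0/10.00 = 0.05833 mol
mass of NaHCO3 = 0.05833 × 84.01 = 4.900 g
% NaHCO3 = 4.900 / 6.438 × 100 = 76.12 %

76.12 %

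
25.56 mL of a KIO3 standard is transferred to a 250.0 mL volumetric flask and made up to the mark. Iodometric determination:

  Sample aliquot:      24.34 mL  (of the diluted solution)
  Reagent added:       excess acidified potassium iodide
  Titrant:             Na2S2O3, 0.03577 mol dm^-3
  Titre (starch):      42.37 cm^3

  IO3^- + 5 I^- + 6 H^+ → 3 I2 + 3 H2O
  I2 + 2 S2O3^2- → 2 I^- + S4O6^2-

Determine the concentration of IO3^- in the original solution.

n(S2O3^2-) = 0.04237 × 0.03577 = 1.516 × 10^-3 mol
n(I2) = n(S2O3^2-)/2 = 7.578 × 10^-4 mol
From the 1:3 ratio, n(IO3^-) in the aliquot = 1/3 × 7.578 × 10^-4 = 2.526 × 10^-4 mol
[IO3^-]_dilute = 2.526 × 10^-4 / 0.02434 = 0.01038 mol/L
[IO3^-]_original = 0.01038 × 250.0/25.56 = 0.1015 mol/L

0.1015 mol/L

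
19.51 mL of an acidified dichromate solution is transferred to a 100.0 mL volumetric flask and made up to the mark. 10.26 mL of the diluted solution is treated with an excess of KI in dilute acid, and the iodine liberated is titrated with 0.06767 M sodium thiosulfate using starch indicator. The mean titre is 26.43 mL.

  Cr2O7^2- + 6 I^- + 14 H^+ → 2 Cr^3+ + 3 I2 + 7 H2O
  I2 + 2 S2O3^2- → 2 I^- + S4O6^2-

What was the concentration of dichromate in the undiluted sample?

n(S2O3^2-) = 0.02643 × 0.06767 = 1.789 × 10^-3 mol
n(I2) = n(S2O3^2-)/2 = 8.943 × 10^-4 mol
From the 1:3 ratio, n(Cr2O7^2-) in the aliquot = 1/3 × 8.943 × 10^-4 = 2.981 × 10^-4 mol
[Cr2O7^2-]_dilute = 2.981 × 10^-4 / 0.01026 = 0.02905 mol/L
[Cr2O7^2-]_original = 0.02905 × 100.0/19.51 = 0.1489 mol/L

0.1489 M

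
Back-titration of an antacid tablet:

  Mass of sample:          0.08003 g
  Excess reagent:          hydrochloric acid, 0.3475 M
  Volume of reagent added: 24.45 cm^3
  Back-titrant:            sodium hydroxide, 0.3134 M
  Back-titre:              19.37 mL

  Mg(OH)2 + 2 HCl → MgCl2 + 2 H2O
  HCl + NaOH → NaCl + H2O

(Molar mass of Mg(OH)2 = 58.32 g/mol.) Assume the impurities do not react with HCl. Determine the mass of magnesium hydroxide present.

n(HCl) added = 0.02445 × 0.3475 = 8.496 × 10^-3 mol
n(NaOH) used in back-titration = 0.01937 × 0.3134 = 6.071 × 10^-3 mol
n(HCl) left over = 6.071 × 10^-3 mol (1:1 ratio)
n(HCl) consumed by analyte = 8.496 × 10^-3 − 6.071 × 10^-3 = 2.426 × 10^-3 mol
From the 1:2 ratio, n(Mg(OH)2) = 1/2 × 2.426 × 10^-3 = 1.213 × 10^-3 mol
mass of Mg(OH)2 = 1.213 × 10^-3 × 58.32 = 0.07074 g

0.07074 g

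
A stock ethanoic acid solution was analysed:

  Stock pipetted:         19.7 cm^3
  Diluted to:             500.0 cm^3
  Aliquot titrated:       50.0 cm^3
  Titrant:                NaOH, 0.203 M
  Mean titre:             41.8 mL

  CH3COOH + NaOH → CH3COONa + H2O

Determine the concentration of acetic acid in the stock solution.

4.31 M

n(NaOH) = 0.0418 × 0.203 = 8.49 × 10^-3 mol
n(CH3COOH) in the aliquot = 8.49 × 10^-3 mol (1:1 ratio)
[CH3COOH]_dilute = 8.49 × 10^-3 / 0.0500 = 0.170 mol/L
Dilution factor = 500.0 / 19.7 = 25.38
[CH3COOH]_stock = 0.170 × 25.38 = 4.31 mol/L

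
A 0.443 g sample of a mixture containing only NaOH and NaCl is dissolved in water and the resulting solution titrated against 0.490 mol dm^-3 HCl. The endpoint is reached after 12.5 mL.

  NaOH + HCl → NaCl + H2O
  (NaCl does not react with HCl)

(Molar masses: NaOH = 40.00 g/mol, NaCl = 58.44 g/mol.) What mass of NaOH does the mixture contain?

n(HCl) = 0.0125 × 0.490 = 6.12 × 10^-3 mol
Let x = n(NaOH), y = n(NaCl).
Titrant: 1x = 6.12 × 10^-3;  mass: 40.00x + 58.44y = 0.443
Solving, x = 6.12 × 10^-3 mol, y = 3.39 × 10^-3 mol
mass of NaOH = 6.12 × 10^-3 × 40.00 = 0.245 g

0.245 g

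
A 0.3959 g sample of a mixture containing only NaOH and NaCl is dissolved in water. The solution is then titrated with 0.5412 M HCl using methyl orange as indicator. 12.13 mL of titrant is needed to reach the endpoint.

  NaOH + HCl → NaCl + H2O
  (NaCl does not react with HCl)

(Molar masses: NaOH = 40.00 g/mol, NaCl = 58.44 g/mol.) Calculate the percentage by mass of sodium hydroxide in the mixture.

n(HCl) = 0.01213 × 0.5412 = 6.565 × 10^-3 mol
Let x = n(NaOH), y = n(NaCl).
Titrant: 1x = 6.565 × 10^-3;  mass: 40.00x + 58.44y = 0.3959
Solving, x = 6.565 × 10^-3 mol, y = 2.281 × 10^-3 mol
mass of NaOH = 6.565 × 10^-3 × 40.00 = 0.2626 g
% NaOH = 0.2626 / 0.3959 × 100 = 66.33 %

66.33 %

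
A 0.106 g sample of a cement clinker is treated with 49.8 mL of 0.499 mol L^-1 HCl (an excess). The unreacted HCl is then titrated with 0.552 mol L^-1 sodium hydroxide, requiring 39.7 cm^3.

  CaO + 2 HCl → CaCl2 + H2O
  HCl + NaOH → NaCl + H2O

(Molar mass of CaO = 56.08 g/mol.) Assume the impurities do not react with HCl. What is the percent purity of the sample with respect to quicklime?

77.7 %

n(HCl) added = 0.0498 × 0.499 = 0.0249 mol
n(NaOH) used in back-titration = 0.0397 × 0.552 = 0.0219 mol
n(HCl) left over = 0.0219 mol (1:1 ratio)
n(HCl) consumed by analyte = 0.0249 − 0.0219 = 2.94 × 10^-3 mol
From the 1:2 ratio, n(CaO) = 1/2 × 2.94 × 10^-3 = 1.47 × 10^-3 mol
mass of CaO = 1.47 × 10^-3 × 56.08 = 0.0823 g
% CaO = 0.0823 / 0.106 × 100 = 77.7 %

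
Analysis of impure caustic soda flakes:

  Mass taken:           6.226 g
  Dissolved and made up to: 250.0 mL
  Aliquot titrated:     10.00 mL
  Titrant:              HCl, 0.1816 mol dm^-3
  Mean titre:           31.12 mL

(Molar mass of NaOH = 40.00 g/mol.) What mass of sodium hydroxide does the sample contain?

NaOH + HCl → NaCl + H2O
n(HCl) per titration = 0.03112 × 0.1816 = 5.651 × 10^-3 mol
n(NaOH) in each aliquot = 5.651 × 10^-3 mol (1:1 ratio)
n(NaOH) in the whole flask = 5.651 × 10^-3 × 250.0/10.00 = 0.1413 mol
mass of NaOH = 0.1413 × 40.00 = 5.651 g

5.651 g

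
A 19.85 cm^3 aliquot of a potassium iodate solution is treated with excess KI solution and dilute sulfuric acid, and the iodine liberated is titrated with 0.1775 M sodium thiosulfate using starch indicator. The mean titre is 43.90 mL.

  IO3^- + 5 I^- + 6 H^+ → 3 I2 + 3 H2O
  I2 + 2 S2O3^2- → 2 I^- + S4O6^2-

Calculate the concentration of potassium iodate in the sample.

n(S2O3^2-) = 0.04390 × 0.1775 = 7.792 × 10^-3 mol
n(I2) = n(S2O3^2-)/2 = 3.896 × 10^-3 mol
From the 1:3 ratio, n(IO3^-) in the aliquot = 1/3 × 3.896 × 10^-3 = 1.299 × 10^-3 mol
[IO3^-] = 1.299 × 10^-3 / 0.01985 = 0.06543 mol/L

0.06543 M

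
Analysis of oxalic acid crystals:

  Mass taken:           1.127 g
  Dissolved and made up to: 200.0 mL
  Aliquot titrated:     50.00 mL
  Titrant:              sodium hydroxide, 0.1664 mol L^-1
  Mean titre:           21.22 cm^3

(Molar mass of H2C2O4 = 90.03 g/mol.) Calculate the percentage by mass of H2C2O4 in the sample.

56.41 %

H2C2O4 + 2 NaOH → Na2C2O4 + 2 H2O
n(NaOH) per titration = 0.02122 × 0.1664 = 3.531 × 10^-3 mol
From the 1:2 ratio, n(H2C2O4) in each aliquot = 1/2 × 3.531 × 10^-3 = 1.766 × 10^-3 mol
n(H2C2O4) in the whole flask = 1.766 × 10^-3 × 200.0/50.00 = 7.062 × 10^-3 mol
mass of H2C2O4 = 7.062 × 10^-3 × 90.03 = 0.6358 g
% H2C2O4 = 0.6358 / 1.127 × 100 = 56.41 %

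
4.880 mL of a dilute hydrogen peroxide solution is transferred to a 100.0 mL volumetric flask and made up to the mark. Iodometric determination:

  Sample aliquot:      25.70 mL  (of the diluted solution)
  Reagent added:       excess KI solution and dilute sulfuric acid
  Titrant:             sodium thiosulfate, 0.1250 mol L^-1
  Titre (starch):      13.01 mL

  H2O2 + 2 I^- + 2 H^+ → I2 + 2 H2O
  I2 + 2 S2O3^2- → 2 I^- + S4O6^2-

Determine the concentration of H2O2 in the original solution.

0.6483 mol/L

n(S2O3^2-) = 0.01301 × 0.1250 = 1.626 × 10^-3 mol
n(I2) = n(S2O3^2-)/2 = 8.131 × 10^-4 mol
n(H2O2) in the aliquot = 8.131 × 10^-4 mol (1:1 ratio)
[H2O2]_dilute = 8.131 × 10^-4 / 0.02570 = 0.03164 mol/L
[H2O2]_original = 0.03164 × 100.0/4.880 = 0.6483 mol/L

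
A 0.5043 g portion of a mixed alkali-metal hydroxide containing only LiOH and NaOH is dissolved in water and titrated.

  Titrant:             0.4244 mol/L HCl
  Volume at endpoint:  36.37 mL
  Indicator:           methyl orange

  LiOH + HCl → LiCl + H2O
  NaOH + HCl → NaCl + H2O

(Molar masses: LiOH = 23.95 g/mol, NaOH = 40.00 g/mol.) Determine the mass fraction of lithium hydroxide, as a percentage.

33.47 %

n(HCl) = 0.03637 × 0.4244 = 0.01544 mol
Let x = n(LiOH), y = n(NaOH).
Titrant: 1x + 1y = 0.01544;  mass: 23.95x + 40.00y = 0.5043
Solving, x = 7.048 × 10^-3 mol, y = 8.388 × 10^-3 mol
mass of LiOH = 7.048 × 10^-3 × 23.95 = 0.1688 g
% LiOH = 0.1688 / 0.5043 × 100 = 33.47 %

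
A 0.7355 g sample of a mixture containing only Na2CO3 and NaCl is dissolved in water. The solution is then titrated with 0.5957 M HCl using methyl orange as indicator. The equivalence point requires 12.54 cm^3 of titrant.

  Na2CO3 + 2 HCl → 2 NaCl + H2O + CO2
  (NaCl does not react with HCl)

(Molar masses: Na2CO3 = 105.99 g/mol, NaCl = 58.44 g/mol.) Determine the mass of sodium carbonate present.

0.3959 g

n(HCl) = 0.01254 × 0.5957 = 7.470 × 10^-3 mol
Let x = n(Na2CO3), y = n(NaCl).
Titrant: 2x = 7.470 × 10^-3;  mass: 105.99x + 58.44y = 0.7355
Solving, x = 3.735 × 10^-3 mol, y = 5.811 × 10^-3 mol
mass of Na2CO3 = 3.735 × 10^-3 × 105.99 = 0.3959 g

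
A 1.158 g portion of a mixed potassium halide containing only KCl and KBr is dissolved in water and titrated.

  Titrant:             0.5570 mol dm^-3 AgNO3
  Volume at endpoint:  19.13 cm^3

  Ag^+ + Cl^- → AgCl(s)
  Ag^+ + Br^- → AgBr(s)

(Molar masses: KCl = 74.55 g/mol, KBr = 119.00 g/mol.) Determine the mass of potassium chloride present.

n(AgNO3) = 0.01913 × 0.5570 = 0.01066 mol
Let x = n(KCl), y = n(KBr).
Titrant: 1x + 1y = 0.01066;  mass: 74.55x + 119.00y = 1.158
Solving, x = 2.475 × 10^-3 mol, y = 8.181 × 10^-3 mol
mass of KCl = 2.475 × 10^-3 × 74.55 = 0.1845 g

0.1845 g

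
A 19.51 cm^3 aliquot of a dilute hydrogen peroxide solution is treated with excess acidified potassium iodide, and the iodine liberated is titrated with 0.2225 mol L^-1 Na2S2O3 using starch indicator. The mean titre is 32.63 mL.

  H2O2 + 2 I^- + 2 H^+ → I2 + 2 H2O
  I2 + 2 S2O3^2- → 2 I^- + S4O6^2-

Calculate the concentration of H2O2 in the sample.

n(S2O3^2-) = 0.03263 × 0.2225 = 7.260 × 10^-3 mol
n(I2) = n(S2O3^2-)/2 = 3.630 × 10^-3 mol
n(H2O2) in the aliquot = 3.630 × 10^-3 mol (1:1 ratio)
[H2O2] = 3.630 × 10^-3 / 0.01951 = 0.1861 mol/L

0.1861 mol/L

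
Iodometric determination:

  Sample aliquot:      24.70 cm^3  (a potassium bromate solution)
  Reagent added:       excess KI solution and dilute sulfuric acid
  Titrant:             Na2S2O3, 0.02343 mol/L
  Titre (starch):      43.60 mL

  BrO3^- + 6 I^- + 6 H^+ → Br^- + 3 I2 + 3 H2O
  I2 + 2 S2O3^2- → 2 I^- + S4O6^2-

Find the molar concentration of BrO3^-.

0.006893 mol/L

n(S2O3^2-) = 0.04360 × 0.02343 = 1.022 × 10^-3 mol
n(I2) = n(S2O3^2-)/2 = 5.108 × 10^-4 mol
From the 1:3 ratio, n(BrO3^-) in the aliquot = 1/3 × 5.108 × 10^-4 = 1.703 × 10^-4 mol
[BrO3^-] = 1.703 × 10^-4 / 0.02470 = 0.006893 mol/L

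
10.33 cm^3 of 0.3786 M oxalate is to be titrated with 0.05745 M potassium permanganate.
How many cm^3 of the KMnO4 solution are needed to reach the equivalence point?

27.23 mL

2 MnO4^- + 5 C2O4^2- + 16 H^+ → 2 Mn^2+ + 10 CO2 + 8 H2O
n(C2O4^2-) = 0.01033 L × 0.3786 mol/L = 3.911 × 10^-3 mol
From the 2:5 stoichiometry, n(KMnO4) = 2/5 × 3.911 × 10^-3 = 1.564 × 10^-3 mol
V(KMnO4) = 1.564 × 10^-3 mol / 0.05745 mol/L = 0.02723 L = 27.23 mL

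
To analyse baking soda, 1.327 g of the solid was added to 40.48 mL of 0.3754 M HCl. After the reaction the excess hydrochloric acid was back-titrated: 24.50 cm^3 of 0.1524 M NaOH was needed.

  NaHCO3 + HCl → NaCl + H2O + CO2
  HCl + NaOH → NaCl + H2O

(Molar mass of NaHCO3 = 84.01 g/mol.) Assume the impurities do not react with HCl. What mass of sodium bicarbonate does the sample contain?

n(HCl) added = 0.04048 × 0.3754 = 0.01520 mol
n(NaOH) used in back-titration = 0.02450 × 0.1524 = 3.734 × 10^-3 mol
n(HCl) left over = 3.734 × 10^-3 mol (1:1 ratio)
n(HCl) consumed by analyte = 0.01520 − 3.734 × 10^-3 = 0.01146 mol
n(NaHCO3) = 0.01146 mol (1:1 ratio)
mass of NaHCO3 = 0.01146 × 84.01 = 0.9630 g

0.9630 g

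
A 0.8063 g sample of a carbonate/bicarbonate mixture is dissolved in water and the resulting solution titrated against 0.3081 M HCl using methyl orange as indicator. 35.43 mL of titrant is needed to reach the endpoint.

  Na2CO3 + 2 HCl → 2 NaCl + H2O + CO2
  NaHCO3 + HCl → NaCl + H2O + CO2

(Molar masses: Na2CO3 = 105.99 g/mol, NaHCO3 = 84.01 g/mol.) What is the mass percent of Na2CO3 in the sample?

n(HCl) = 0.03543 × 0.3081 = 0.01092 mol
Let x = n(Na2CO3), y = n(NaHCO3).
Titrant: 2x + 1y = 0.01092;  mass: 105.99x + 84.01y = 0.8063
Solving, x = 1.785 × 10^-3 mol, y = 7.345 × 10^-3 mol
mass of Na2CO3 = 1.785 × 10^-3 × 105.99 = 0.1892 g
% Na2CO3 = 0.1892 / 0.8063 × 100 = 23.47 %

23.47 %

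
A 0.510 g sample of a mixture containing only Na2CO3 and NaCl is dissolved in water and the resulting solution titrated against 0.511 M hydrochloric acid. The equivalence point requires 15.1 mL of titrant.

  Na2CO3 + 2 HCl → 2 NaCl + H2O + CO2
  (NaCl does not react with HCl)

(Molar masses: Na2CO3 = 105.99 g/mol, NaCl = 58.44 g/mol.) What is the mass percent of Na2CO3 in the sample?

n(HCl) = 0.0151 × 0.511 = 7.72 × 10^-3 mol
Let x = n(Na2CO3), y = n(NaCl).
Titrant: 2x = 7.72 × 10^-3;  mass: 105.99x + 58.44y = 0.510
Solving, x = 3.86 × 10^-3 mol, y = 1.73 × 10^-3 mol
mass of Na2CO3 = 3.86 × 10^-3 × 105.99 = 0.409 g
% Na2CO3 = 0.409 / 0.510 × 100 = 80.2 %

80.2 %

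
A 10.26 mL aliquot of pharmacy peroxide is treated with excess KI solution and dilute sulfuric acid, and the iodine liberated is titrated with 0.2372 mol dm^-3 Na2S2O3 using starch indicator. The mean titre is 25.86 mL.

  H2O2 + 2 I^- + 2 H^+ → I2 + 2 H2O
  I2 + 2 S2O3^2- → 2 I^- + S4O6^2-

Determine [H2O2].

0.2989 mol/L

n(S2O3^2-) = 0.02586 × 0.2372 = 6.134 × 10^-3 mol
n(I2) = n(S2O3^2-)/2 = 3.067 × 10^-3 mol
n(H2O2) in the aliquot = 3.067 × 10^-3 mol (1:1 ratio)
[H2O2] = 3.067 × 10^-3 / 0.01026 = 0.2989 mol/L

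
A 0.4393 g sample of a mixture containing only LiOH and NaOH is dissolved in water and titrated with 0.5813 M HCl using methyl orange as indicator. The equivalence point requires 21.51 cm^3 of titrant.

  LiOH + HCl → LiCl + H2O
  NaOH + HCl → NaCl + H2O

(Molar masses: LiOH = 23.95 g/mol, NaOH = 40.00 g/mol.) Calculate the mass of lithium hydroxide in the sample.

n(HCl) = 0.02151 × 0.5813 = 0.01250 mol
Let x = n(LiOH), y = n(NaOH).
Titrant: 1x + 1y = 0.01250;  mass: 23.95x + 40.00y = 0.4393
Solving, x = 3.791 × 10^-3 mol, y = 8.712 × 10^-3 mol
mass of LiOH = 3.791 × 10^-3 × 23.95 = 0.09080 g

0.09080 g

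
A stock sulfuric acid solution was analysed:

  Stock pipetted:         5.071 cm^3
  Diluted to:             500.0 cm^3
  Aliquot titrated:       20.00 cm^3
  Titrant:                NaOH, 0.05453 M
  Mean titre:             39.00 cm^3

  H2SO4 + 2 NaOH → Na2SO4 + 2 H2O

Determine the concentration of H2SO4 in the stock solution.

5.242 M

n(NaOH) = 0.03900 × 0.05453 = 2.127 × 10^-3 mol
From the 1:2 ratio, n(H2SO4) in the aliquot = 1/2 × 2.127 × 10^-3 = 1.063 × 10^-3 mol
[H2SO4]_dilute = 1.063 × 10^-3 / 0.02000 = 0.05317 mol/L
Dilution factor = 500.0 / 5.071 = 98.60
[H2SO4]_stock = 0.05317 × 98.60 = 5.242 mol/L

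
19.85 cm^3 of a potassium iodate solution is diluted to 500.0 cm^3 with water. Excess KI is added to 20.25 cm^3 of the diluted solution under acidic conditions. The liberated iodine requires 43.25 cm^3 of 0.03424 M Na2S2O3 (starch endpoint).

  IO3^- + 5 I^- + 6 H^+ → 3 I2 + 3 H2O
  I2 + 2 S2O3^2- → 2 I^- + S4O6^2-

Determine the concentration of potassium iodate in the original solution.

n(S2O3^2-) = 0.04325 × 0.03424 = 1.481 × 10^-3 mol
n(I2) = n(S2O3^2-)/2 = 7.404 × 10^-4 mol
From the 1:3 ratio, n(IO3^-) in the aliquot = 1/3 × 7.404 × 10^-4 = 2.468 × 10^-4 mol
[IO3^-]_dilute = 2.468 × 10^-4 / 0.02025 = 0.01219 mol/L
[IO3^-]_original = 0.01219 × 500.0/19.85 = 0.3070 mol/L

0.3070 M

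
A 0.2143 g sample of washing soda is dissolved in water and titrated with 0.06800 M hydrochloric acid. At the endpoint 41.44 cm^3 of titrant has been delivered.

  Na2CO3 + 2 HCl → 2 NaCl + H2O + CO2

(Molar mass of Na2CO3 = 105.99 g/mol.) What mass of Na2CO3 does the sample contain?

n(HCl) = 0.04144 L × 0.06800 mol/L = 2.818 × 10^-3 mol
From the 1:2 ratio, n(Na2CO3) = 1/2 × 2.818 × 10^-3 = 1.409 × 10^-3 mol
mass of Na2CO3 = 1.409 × 10^-3 × 105.99 g/mol = 0.1493 g

0.1493 g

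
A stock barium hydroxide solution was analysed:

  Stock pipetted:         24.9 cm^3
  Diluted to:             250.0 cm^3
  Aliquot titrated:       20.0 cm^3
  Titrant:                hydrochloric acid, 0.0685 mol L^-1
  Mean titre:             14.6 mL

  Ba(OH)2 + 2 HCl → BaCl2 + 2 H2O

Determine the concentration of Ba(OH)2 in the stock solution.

0.251 mol/L

n(HCl) = 0.0146 × 0.0685 = 1.00 × 10^-3 mol
From the 1:2 ratio, n(Ba(OH)2) in the aliquot = 1/2 × 1.00 × 10^-3 = 5.00 × 10^-4 mol
[Ba(OH)2]_dilute = 5.00 × 10^-4 / 0.0200 = 0.0250 mol/L
Dilution factor = 250.0 / 24.9 = 10.04
[Ba(OH)2]_stock = 0.0250 × 10.04 = 0.251 mol/L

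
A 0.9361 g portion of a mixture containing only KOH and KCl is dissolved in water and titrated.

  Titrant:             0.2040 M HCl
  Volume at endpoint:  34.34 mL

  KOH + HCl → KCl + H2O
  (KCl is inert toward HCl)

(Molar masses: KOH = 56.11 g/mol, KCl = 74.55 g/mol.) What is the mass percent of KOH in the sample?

n(HCl) = 0.03434 × 0.2040 = 7.005 × 10^-3 mol
Let x = n(KOH), y = n(KCl).
Titrant: 1x = 7.005 × 10^-3;  mass: 56.11x + 74.55y = 0.9361
Solving, x = 7.005 × 10^-3 mol, y = 7.284 × 10^-3 mol
mass of KOH = 7.005 × 10^-3 × 56.11 = 0.3931 g
% KOH = 0.3931 / 0.9361 × 100 = 41.99 %

41.99 %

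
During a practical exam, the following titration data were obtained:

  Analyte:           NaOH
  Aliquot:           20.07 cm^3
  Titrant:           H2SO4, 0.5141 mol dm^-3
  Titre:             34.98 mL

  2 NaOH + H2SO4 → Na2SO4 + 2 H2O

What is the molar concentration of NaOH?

n(H2SO4) = 0.03498 L × 0.5141 mol/L = 0.01798 mol
From the 2:1 mole ratio, n(NaOH) = 2/1 × 0.01798 = 0.03597 mol
[NaOH] = 0.03597 mol / 0.02007 L = 1.792 mol/L

1.792 mol/L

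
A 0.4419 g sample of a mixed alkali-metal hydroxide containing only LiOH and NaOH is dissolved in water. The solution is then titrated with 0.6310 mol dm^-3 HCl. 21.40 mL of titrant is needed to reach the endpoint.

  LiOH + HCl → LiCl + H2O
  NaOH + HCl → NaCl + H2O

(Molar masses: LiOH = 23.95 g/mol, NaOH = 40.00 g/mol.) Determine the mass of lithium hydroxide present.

n(HCl) = 0.02140 × 0.6310 = 0.01350 mol
Let x = n(LiOH), y = n(NaOH).
Titrant: 1x + 1y = 0.01350;  mass: 23.95x + 40.00y = 0.4419
Solving, x = 6.121 × 10^-3 mol, y = 7.383 × 10^-3 mol
mass of LiOH = 6.121 × 10^-3 × 23.95 = 0.1466 g

0.1466 g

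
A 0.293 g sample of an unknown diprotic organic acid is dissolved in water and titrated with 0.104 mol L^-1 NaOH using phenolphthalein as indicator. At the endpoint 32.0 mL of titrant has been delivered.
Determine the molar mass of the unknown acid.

n(NaOH) = 0.0320 L × 0.104 mol/L = 3.33 × 10^-3 mol
From the 1:2 ratio, n(H2A) = 1/2 × 3.33 × 10^-3 = 1.66 × 10^-3 mol
M = m / n = 0.293 g / 1.66 × 10^-3 mol = 176 g/mol

176 g/mol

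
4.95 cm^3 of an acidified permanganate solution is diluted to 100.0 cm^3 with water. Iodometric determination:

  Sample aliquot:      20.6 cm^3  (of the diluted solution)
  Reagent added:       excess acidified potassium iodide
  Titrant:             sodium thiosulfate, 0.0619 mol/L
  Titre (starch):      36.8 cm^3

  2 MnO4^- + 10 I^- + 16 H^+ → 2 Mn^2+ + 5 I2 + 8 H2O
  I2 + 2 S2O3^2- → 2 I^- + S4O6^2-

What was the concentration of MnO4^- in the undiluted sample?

0.447 mol/L

n(S2O3^2-) = 0.0368 × 0.0619 = 2.28 × 10^-3 mol
n(I2) = n(S2O3^2-)/2 = 1.14 × 10^-3 mol
From the 2:5 ratio, n(MnO4^-) in the aliquot = 2/5 × 1.14 × 10^-3 = 4.56 × 10^-4 mol
[MnO4^-]_dilute = 4.56 × 10^-4 / 0.0206 = 0.0221 mol/L
[MnO4^-]_original = 0.0221 × 100.0/4.95 = 0.447 mol/L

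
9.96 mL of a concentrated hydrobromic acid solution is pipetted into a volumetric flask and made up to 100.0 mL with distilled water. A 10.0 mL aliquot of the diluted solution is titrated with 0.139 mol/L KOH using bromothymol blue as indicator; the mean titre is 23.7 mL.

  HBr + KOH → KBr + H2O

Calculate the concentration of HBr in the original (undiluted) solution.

3.31 mol/L

n(KOH) = 0.0237 × 0.139 = 3.29 × 10^-3 mol
n(HBr) in the aliquot = 3.29 × 10^-3 mol (1:1 ratio)
[HBr]_dilute = 3.29 × 10^-3 / 0.0100 = 0.329 mol/L
Dilution factor = 100.0 / 9.96 = 10.04
[HBr]_stock = 0.329 × 10.04 = 3.31 mol/L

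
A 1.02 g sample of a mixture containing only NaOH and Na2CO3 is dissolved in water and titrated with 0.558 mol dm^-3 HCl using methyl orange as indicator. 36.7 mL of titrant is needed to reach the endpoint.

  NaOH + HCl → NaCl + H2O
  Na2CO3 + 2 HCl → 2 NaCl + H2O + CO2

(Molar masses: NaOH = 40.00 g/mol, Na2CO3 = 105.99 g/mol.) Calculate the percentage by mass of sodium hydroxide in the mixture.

19.7 %

n(HCl) = 0.0367 × 0.558 = 0.0205 mol
Let x = n(NaOH), y = n(Na2CO3).
Titrant: 1x + 2y = 0.0205;  mass: 40.00x + 105.99y = 1.02
Solving, x = 5.02 × 10^-3 mol, y = 7.73 × 10^-3 mol
mass of NaOH = 5.02 × 10^-3 × 40.00 = 0.201 g
% NaOH = 0.201 / 1.02 × 100 = 19.7 %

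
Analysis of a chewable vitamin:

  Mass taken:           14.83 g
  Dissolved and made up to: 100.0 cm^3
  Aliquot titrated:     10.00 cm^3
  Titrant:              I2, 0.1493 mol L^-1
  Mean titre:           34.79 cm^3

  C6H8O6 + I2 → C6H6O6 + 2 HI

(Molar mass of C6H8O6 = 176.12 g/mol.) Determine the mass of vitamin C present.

n(I2) per titration = 0.03479 × 0.1493 = 5.194 × 10^-3 mol
n(C6H8O6) in each aliquot = 5.194 × 10^-3 mol (1:1 ratio)
n(C6H8O6) in the whole flask = 5.194 × 10^-3 × 100.0/10.00 = 0.05194 mol
mass of C6H8O6 = 0.05194 × 176.12 = 9.148 g

9.148 g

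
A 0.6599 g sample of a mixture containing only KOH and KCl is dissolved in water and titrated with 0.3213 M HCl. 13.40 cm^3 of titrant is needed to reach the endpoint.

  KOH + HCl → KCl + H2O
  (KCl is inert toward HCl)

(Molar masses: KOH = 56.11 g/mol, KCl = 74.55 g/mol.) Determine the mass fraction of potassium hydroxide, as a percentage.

36.61 %

n(HCl) = 0.01340 × 0.3213 = 4.305 × 10^-3 mol
Let x = n(KOH), y = n(KCl).
Titrant: 1x = 4.305 × 10^-3;  mass: 56.11x + 74.55y = 0.6599
Solving, x = 4.305 × 10^-3 mol, y = 5.611 × 10^-3 mol
mass of KOH = 4.305 × 10^-3 × 56.11 = 0.2416 g
% KOH = 0.2416 / 0.6599 × 100 = 36.61 %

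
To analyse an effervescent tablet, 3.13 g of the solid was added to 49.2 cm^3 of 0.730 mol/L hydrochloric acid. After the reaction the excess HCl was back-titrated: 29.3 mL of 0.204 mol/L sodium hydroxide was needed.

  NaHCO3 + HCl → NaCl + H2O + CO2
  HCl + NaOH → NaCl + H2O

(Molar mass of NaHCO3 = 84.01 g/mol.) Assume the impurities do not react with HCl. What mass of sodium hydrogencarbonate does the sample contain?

n(HCl) added = 0.0492 × 0.730 = 0.0359 mol
n(NaOH) used in back-titration = 0.0293 × 0.204 = 5.98 × 10^-3 mol
n(HCl) left over = 5.98 × 10^-3 mol (1:1 ratio)
n(HCl) consumed by analyte = 0.0359 − 5.98 × 10^-3 = 0.0299 mol
n(NaHCO3) = 0.0299 mol (1:1 ratio)
mass of NaHCO3 = 0.0299 × 84.01 = 2.52 g

2.52 g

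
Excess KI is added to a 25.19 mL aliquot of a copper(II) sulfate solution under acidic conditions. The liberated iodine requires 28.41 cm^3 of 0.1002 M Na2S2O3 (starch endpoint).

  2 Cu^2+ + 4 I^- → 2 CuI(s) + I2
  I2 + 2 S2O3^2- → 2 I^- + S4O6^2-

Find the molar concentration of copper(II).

n(S2O3^2-) = 0.02841 × 0.1002 = 2.847 × 10^-3 mol
n(I2) = n(S2O3^2-)/2 = 1.423 × 10^-3 mol
From the 2:1 ratio, n(Cu2+) in the aliquot = 2/1 × 1.423 × 10^-3 = 2.847 × 10^-3 mol
[Cu2+] = 2.847 × 10^-3 / 0.02519 = 0.1130 mol/L

0.1130 M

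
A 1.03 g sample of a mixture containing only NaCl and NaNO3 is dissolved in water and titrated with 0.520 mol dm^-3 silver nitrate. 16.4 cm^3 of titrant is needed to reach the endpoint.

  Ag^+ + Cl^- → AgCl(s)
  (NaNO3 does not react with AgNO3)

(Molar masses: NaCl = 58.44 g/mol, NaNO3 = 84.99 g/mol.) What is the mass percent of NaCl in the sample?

n(AgNO3) = 0.0164 × 0.520 = 8.53 × 10^-3 mol
Let x = n(NaCl), y = n(NaNO3).
Titrant: 1x = 8.53 × 10^-3;  mass: 58.44x + 84.99y = 1.03
Solving, x = 8.53 × 10^-3 mol, y = 6.26 × 10^-3 mol
mass of NaCl = 8.53 × 10^-3 × 58.44 = 0.498 g
% NaCl = 0.498 / 1.03 × 100 = 48.4 %

48.4 %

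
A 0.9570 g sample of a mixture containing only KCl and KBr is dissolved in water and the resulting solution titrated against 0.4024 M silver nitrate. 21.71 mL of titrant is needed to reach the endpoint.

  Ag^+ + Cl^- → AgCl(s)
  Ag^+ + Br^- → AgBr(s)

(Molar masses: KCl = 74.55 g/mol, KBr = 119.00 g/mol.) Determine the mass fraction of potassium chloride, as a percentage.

14.48 %

n(AgNO3) = 0.02171 × 0.4024 = 8.736 × 10^-3 mol
Let x = n(KCl), y = n(KBr).
Titrant: 1x + 1y = 8.736 × 10^-3;  mass: 74.55x + 119.00y = 0.9570
Solving, x = 1.858 × 10^-3 mol, y = 6.878 × 10^-3 mol
mass of KCl = 1.858 × 10^-3 × 74.55 = 0.1385 g
% KCl = 0.1385 / 0.9570 × 100 = 14.48 %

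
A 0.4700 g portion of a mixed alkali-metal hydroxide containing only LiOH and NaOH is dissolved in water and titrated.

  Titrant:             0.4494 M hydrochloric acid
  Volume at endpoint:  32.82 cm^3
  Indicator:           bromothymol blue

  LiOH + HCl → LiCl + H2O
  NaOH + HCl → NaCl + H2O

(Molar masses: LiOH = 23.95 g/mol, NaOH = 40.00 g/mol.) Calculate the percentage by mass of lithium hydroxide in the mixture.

38.09 %

n(HCl) = 0.03282 × 0.4494 = 0.01475 mol
Let x = n(LiOH), y = n(NaOH).
Titrant: 1x + 1y = 0.01475;  mass: 23.95x + 40.00y = 0.4700
Solving, x = 7.475 × 10^-3 mol, y = 7.274 × 10^-3 mol
mass of LiOH = 7.475 × 10^-3 × 23.95 = 0.1790 g
% LiOH = 0.1790 / 0.4700 × 100 = 38.09 %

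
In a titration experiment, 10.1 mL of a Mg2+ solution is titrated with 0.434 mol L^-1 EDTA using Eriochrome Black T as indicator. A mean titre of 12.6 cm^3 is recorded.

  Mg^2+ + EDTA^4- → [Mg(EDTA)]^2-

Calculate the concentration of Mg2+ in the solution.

0.541 mol/L

n(EDTA) = 0.0126 L × 0.434 mol/L = 5.47 × 10^-3 mol
n(Mg2+) = 5.47 × 10^-3 mol (1:1 mole ratio)
[Mg2+] = 5.47 × 10^-3 mol / 0.0101 L = 0.541 mol/L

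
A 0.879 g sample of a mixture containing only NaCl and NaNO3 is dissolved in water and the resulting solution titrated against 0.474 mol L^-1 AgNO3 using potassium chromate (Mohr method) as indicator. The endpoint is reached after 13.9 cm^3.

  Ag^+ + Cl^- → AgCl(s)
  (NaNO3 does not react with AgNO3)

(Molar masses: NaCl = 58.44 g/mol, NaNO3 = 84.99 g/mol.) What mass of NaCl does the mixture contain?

0.385 g

n(AgNO3) = 0.0139 × 0.474 = 6.59 × 10^-3 mol
Let x = n(NaCl), y = n(NaNO3).
Titrant: 1x = 6.59 × 10^-3;  mass: 58.44x + 84.99y = 0.879
Solving, x = 6.59 × 10^-3 mol, y = 5.81 × 10^-3 mol
mass of NaCl = 6.59 × 10^-3 × 58.44 = 0.385 g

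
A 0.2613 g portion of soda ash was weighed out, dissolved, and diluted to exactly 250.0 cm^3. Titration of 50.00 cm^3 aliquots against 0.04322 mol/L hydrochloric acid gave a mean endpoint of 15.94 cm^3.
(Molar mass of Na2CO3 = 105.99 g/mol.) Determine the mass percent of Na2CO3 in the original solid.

69.86 %

Na2CO3 + 2 HCl → 2 NaCl + H2O + CO2
n(HCl) per titration = 0.01594 × 0.04322 = 6.889 × 10^-4 mol
From the 1:2 ratio, n(Na2CO3) in each aliquot = 1/2 × 6.889 × 10^-4 = 3.445 × 10^-4 mol
n(Na2CO3) in the whole flask = 3.445 × 10^-4 × 250.0/50.00 = 1.722 × 10^-3 mol
mass of Na2CO3 = 1.722 × 10^-3 × 105.99 = 0.1825 g
% Na2CO3 = 0.1825 / 0.2613 × 100 = 69.86 %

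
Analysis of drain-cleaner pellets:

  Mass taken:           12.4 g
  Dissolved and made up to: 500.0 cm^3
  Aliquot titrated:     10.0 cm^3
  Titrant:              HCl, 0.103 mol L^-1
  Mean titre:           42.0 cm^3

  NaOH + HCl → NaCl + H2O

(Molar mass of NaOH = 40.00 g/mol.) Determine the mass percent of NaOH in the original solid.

n(HCl) per titration = 0.0420 × 0.103 = 4.33 × 10^-3 mol
n(NaOH) in each aliquot = 4.33 × 10^-3 mol (1:1 ratio)
n(NaOH) in the whole flask = 4.33 × 10^-3 × 500.0/10.0 = 0.216 mol
mass of NaOH = 0.216 × 40.00 = 8.65 g
% NaOH = 8.65 / 12.4 × 100 = 69.8 %

69.8 %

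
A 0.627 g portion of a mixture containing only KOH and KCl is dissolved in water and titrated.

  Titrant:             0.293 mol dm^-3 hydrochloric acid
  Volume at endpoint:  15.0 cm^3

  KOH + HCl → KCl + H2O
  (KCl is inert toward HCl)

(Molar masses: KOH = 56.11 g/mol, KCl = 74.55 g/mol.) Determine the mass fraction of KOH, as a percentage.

39.3 %

n(HCl) = 0.0150 × 0.293 = 4.39 × 10^-3 mol
Let x = n(KOH), y = n(KCl).
Titrant: 1x = 4.39 × 10^-3;  mass: 56.11x + 74.55y = 0.627
Solving, x = 4.39 × 10^-3 mol, y = 5.10 × 10^-3 mol
mass of KOH = 4.39 × 10^-3 × 56.11 = 0.247 g
% KOH = 0.247 / 0.627 × 100 = 39.3 %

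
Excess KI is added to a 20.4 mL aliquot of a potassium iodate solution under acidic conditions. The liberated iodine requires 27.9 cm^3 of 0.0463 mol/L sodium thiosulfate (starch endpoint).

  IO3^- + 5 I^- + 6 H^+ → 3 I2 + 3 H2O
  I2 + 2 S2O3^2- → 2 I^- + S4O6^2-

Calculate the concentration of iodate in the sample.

n(S2O3^2-) = 0.0279 × 0.0463 = 1.29 × 10^-3 mol
n(I2) = n(S2O3^2-)/2 = 6.46 × 10^-4 mol
From the 1:3 ratio, n(IO3^-) in the aliquot = 1/3 × 6.46 × 10^-4 = 2.15 × 10^-4 mol
[IO3^-] = 2.15 × 10^-4 / 0.0204 = 0.0106 mol/L

0.0106 mol/L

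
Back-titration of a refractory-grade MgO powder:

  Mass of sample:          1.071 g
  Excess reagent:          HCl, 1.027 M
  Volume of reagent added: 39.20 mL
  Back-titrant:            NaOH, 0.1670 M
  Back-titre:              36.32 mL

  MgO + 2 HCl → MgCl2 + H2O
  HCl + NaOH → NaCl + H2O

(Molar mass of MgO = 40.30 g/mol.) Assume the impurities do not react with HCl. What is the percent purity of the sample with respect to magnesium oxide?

n(HCl) added = 0.03920 × 1.027 = 0.04026 mol
n(NaOH) used in back-titration = 0.03632 × 0.1670 = 6.065 × 10^-3 mol
n(HCl) left over = 6.065 × 10^-3 mol (1:1 ratio)
n(HCl) consumed by analyte = 0.04026 − 6.065 × 10^-3 = 0.03419 mol
From the 1:2 ratio, n(MgO) = 1/2 × 0.03419 = 0.01710 mol
mass of MgO = 0.01710 × 40.30 = 0.6890 g
% MgO = 0.6890 / 1.071 × 100 = 64.33 %

64.33 %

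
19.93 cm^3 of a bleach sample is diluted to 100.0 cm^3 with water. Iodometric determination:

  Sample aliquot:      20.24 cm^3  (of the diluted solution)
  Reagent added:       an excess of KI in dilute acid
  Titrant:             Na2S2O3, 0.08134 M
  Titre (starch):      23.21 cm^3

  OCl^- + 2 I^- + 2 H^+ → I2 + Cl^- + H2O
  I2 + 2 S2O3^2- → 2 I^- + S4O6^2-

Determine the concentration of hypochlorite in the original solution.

n(S2O3^2-) = 0.02321 × 0.08134 = 1.888 × 10^-3 mol
n(I2) = n(S2O3^2-)/2 = 9.440 × 10^-4 mol
n(OCl^-) in the aliquot = 9.440 × 10^-4 mol (1:1 ratio)
[OCl^-]_dilute = 9.440 × 10^-4 / 0.02024 = 0.04664 mol/L
[OCl^-]_original = 0.04664 × 100.0/19.93 = 0.2340 mol/L

0.2340 M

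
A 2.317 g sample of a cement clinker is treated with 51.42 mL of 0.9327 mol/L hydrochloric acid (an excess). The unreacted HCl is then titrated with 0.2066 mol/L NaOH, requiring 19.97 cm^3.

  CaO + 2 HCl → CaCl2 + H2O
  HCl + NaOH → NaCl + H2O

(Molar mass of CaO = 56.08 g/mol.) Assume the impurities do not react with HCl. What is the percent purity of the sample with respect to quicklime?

n(HCl) added = 0.05142 × 0.9327 = 0.04796 mol
n(NaOH) used in back-titration = 0.01997 × 0.2066 = 4.126 × 10^-3 mol
n(HCl) left over = 4.126 × 10^-3 mol (1:1 ratio)
n(HCl) consumed by analyte = 0.04796 − 4.126 × 10^-3 = 0.04383 mol
From the 1:2 ratio, n(CaO) = 1/2 × 0.04383 = 0.02192 mol
mass of CaO = 0.02192 × 56.08 = 1.229 g
% CaO = 1.229 / 2.317 × 100 = 53.05 %

53.05 %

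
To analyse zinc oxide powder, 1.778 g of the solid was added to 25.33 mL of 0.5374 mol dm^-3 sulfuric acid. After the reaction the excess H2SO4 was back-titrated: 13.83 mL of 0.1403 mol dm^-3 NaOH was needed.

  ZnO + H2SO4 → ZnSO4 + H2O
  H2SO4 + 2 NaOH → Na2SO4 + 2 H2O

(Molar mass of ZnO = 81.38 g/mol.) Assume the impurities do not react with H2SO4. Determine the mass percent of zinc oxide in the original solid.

57.86 %

n(H2SO4) added = 0.02533 × 0.5374 = 0.01361 mol
n(NaOH) used in back-titration = 0.01383 × 0.1403 = 1.940 × 10^-3 mol
From the 1:2 ratio, n(H2SO4) left over = 1/2 × 1.940 × 10^-3 = 9.702 × 10^-4 mol
n(H2SO4) consumed by analyte = 0.01361 − 9.702 × 10^-4 = 0.01264 mol
n(ZnO) = 0.01264 mol (1:1 ratio)
mass of ZnO = 0.01264 × 81.38 = 1.029 g
% ZnO = 1.029 / 1.778 × 100 = 57.86 %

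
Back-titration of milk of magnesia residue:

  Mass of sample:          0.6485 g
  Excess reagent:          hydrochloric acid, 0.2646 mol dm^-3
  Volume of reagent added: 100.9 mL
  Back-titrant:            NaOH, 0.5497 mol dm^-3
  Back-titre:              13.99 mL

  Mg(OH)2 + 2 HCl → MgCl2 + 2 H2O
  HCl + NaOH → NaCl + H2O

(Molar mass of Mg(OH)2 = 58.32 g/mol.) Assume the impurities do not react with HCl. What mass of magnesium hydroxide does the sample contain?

n(HCl) added = 0.1009 × 0.2646 = 0.02670 mol
n(NaOH) used in back-titration = 0.01399 × 0.5497 = 7.690 × 10^-3 mol
n(HCl) left over = 7.690 × 10^-3 mol (1:1 ratio)
n(HCl) consumed by analyte = 0.02670 − 7.690 × 10^-3 = 0.01901 mol
From the 1:2 ratio, n(Mg(OH)2) = 1/2 × 0.01901 = 9.504 × 10^-3 mol
mass of Mg(OH)2 = 9.504 × 10^-3 × 58.32 = 0.5543 g

0.5543 g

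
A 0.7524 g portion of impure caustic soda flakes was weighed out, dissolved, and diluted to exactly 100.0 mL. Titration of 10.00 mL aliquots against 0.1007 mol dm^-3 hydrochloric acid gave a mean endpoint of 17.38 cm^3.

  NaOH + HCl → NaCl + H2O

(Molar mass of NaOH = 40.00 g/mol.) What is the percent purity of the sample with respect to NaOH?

93.04 %

n(HCl) per titration = 0.01738 × 0.1007 = 1.750 × 10^-3 mol
n(NaOH) in each aliquot = 1.750 × 10^-3 mol (1:1 ratio)
n(NaOH) in the whole flask = 1.750 × 10^-3 × 100.0/10.00 = 0.01750 mol
mass of NaOH = 0.01750 × 40.00 = 0.7001 g
% NaOH = 0.7001 / 0.7524 × 100 = 93.04 %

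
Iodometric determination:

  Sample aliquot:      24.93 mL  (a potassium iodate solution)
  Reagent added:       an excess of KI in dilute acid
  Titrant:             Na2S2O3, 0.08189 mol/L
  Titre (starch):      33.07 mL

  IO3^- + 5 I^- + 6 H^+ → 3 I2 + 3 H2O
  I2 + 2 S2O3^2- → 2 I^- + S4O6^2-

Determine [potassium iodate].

n(S2O3^2-) = 0.03307 × 0.08189 = 2.708 × 10^-3 mol
n(I2) = n(S2O3^2-)/2 = 1.354 × 10^-3 mol
From the 1:3 ratio, n(IO3^-) in the aliquot = 1/3 × 1.354 × 10^-3 = 4.514 × 10^-4 mol
[IO3^-] = 4.514 × 10^-4 / 0.02493 = 0.01810 mol/L

0.01810 mol/L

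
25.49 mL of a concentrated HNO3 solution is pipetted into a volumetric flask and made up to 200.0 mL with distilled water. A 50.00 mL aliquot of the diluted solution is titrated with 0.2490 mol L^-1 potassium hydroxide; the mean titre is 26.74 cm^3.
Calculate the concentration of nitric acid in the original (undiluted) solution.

HNO3 + KOH → KNO3 + H2O
n(KOH) = 0.02674 × 0.2490 = 6.658 × 10^-3 mol
n(HNO3) in the aliquot = 6.658 × 10^-3 mol (1:1 ratio)
[HNO3]_dilute = 6.658 × 10^-3 / 0.05000 = 0.1332 mol/L
Dilution factor = 200.0 / 25.49 = 7.846
[HNO3]_stock = 0.1332 × 7.846 = 1.045 mol/L

1.045 mol/L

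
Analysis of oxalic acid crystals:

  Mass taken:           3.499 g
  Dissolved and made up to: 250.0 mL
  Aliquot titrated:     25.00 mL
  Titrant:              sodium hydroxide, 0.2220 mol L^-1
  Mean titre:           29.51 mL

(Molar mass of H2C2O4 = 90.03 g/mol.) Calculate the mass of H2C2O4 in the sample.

H2C2O4 + 2 NaOH → Na2C2O4 + 2 H2O
n(NaOH) per titration = 0.02951 × 0.2220 = 6.551 × 10^-3 mol
From the 1:2 ratio, n(H2C2O4) in each aliquot = 1/2 × 6.551 × 10^-3 = 3.276 × 10^-3 mol
n(H2C2O4) in the whole flask = 3.276 × 10^-3 × 250.0/25.00 = 0.03276 mol
mass of H2C2O4 = 0.03276 × 90.03 = 2.949 g

2.949 g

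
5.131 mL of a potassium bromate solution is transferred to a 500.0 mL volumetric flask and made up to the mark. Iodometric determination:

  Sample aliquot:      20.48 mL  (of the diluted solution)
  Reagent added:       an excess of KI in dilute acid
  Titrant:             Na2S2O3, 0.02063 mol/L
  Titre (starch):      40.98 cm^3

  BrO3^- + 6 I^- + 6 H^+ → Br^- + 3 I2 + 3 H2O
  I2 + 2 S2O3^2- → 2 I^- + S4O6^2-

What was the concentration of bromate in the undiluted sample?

n(S2O3^2-) = 0.04098 × 0.02063 = 8.454 × 10^-4 mol
n(I2) = n(S2O3^2-)/2 = 4.227 × 10^-4 mol
From the 1:3 ratio, n(BrO3^-) in the aliquot = 1/3 × 4.227 × 10^-4 = 1.409 × 10^-4 mol
[BrO3^-]_dilute = 1.409 × 10^-4 / 0.02048 = 0.006880 mol/L
[BrO3^-]_original = 0.006880 × 500.0/5.131 = 0.6704 mol/L

0.6704 mol/L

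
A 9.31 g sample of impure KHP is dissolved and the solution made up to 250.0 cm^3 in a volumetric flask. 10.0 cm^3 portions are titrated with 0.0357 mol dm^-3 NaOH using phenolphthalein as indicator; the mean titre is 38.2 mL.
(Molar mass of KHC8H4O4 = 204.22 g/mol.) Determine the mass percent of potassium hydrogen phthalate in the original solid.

74.8 %

KHC8H4O4 + NaOH → KNaC8H4O4 + H2O
n(NaOH) per titration = 0.0382 × 0.0357 = 1.36 × 10^-3 mol
n(KHC8H4O4) in each aliquot = 1.36 × 10^-3 mol (1:1 ratio)
n(KHC8H4O4) in the whole flask = 1.36 × 10^-3 × 250.0/10.0 = 0.0341 mol
mass of KHC8H4O4 = 0.0341 × 204.22 = 6.96 g
% KHC8H4O4 = 6.96 / 9.31 × 100 = 74.8 %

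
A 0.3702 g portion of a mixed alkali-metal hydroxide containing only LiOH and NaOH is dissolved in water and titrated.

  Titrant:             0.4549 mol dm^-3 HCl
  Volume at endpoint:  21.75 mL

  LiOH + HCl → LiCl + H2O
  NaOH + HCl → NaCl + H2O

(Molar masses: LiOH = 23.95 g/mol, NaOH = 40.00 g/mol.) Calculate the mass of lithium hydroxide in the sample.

n(HCl) = 0.02175 × 0.4549 = 9.894 × 10^-3 mol
Let x = n(LiOH), y = n(NaOH).
Titrant: 1x + 1y = 9.894 × 10^-3;  mass: 23.95x + 40.00y = 0.3702
Solving, x = 1.593 × 10^-3 mol, y = 8.301 × 10^-3 mol
mass of LiOH = 1.593 × 10^-3 × 23.95 = 0.03815 g

0.03815 g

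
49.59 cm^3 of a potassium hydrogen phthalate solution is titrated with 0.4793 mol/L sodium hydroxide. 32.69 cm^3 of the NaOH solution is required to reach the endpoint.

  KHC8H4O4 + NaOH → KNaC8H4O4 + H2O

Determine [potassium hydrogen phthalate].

0.3160 mol/L

n(NaOH) = 0.03269 L × 0.4793 mol/L = 0.01567 mol
n(KHC8H4O4) = 0.01567 mol (1:1 mole ratio)
[KHC8H4O4] = 0.01567 mol / 0.04959 L = 0.3160 mol/L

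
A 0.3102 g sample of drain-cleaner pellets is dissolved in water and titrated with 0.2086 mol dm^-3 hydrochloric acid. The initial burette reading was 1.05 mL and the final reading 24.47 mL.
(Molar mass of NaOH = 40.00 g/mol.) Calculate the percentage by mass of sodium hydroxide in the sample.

NaOH + HCl → NaCl + H2O
n(HCl) = 0.02342 L × 0.2086 mol/L = 4.885 × 10^-3 mol
n(NaOH) = 4.885 × 10^-3 mol (1:1 ratio)
mass of NaOH = 4.885 × 10^-3 × 40.00 g/mol = 0.1954 g
% NaOH = 0.1954 / 0.3102 × 100 = 63.00 %

63.00 %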